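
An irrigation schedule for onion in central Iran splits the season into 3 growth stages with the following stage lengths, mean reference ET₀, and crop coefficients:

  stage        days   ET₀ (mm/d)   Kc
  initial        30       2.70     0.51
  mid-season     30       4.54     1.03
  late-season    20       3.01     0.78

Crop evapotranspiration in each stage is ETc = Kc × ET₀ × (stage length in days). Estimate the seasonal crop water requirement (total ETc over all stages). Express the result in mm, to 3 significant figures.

initial: 0.51 × 2.70 × 30 = 41.31 mm
mid-season: 1.03 × 4.54 × 30 = 140.29 mm
late-season: 0.78 × 3.01 × 20 = 46.96 mm
Seasonal total = 228.56 mm

229 mm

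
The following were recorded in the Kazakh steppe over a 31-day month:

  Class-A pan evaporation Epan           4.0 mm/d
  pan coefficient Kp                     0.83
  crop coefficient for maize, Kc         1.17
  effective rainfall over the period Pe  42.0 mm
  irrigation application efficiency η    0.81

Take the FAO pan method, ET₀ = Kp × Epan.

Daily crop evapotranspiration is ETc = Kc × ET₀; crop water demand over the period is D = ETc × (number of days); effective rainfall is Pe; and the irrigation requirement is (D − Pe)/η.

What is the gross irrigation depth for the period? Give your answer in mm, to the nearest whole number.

ET₀ = 0.83 × 4.0 = 3.3200 mm/d
ETc = Kc × ET₀ = 1.17 × 3.3200 = 3.8844 mm/d
Crop demand D = ETc × 31 d = 3.8844 × 31 = 120.416 mm
D − Pe = 120.416 − 42.0 = 78.416 mm
Gross irrigation = 78.416 / 0.81 = 96.810 mm

97 mm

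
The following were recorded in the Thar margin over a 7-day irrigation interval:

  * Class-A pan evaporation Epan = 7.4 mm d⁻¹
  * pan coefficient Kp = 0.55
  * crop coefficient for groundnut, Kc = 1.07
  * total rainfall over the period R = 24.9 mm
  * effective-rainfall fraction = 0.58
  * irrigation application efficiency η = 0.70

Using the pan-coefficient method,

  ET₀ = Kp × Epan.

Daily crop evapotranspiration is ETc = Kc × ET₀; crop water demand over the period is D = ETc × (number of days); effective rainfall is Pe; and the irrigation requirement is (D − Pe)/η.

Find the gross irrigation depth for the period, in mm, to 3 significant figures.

22.9 mm

ET₀ = 0.55 × 7.4 = 4.0700 mm/d
ETc = Kc × ET₀ = 1.07 × 4.0700 = 4.3549 mm/d
Crop demand D = ETc × 7 d = 4.3549 × 7 = 30.484 mm
Pe = 0.58 × 24.9 = 14.442 mm
D − Pe = 30.484 − 14.442 = 16.042 mm
Gross irrigation = 16.042 / 0.70 = 22.917 mm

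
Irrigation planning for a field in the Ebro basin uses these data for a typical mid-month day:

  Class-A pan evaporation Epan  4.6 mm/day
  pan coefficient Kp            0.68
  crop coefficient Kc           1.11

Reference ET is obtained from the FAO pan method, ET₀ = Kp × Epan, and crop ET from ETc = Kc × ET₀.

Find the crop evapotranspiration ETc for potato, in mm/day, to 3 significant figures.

3.47 mm/day

ET₀ = 0.68 × 4.6 = 3.1280 mm/d
ETc = Kc × ET₀ = 1.11 × 3.1280 = 3.4721 mm/d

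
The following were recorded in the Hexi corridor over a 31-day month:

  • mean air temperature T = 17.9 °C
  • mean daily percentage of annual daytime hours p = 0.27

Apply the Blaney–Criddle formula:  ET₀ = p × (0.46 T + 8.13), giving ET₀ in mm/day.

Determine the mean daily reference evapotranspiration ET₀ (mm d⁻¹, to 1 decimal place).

4.4 mm d⁻¹

ET₀ = 0.27 × (0.46 × 17.9 + 8.13) = 0.27 × 16.364 = 4.4183 mm/d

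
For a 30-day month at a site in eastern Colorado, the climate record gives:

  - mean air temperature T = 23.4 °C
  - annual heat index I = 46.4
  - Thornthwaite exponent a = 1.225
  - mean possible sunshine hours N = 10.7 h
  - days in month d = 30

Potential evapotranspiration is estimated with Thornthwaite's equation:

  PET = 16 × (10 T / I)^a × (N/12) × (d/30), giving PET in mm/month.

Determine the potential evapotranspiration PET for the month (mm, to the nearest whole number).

10T/I = 10 × 23.4 / 46.4 = 5.0431
(10T/I)^a = 5.0431^1.225 = 7.2578
Uncorrected PET = 16 × 7.2578 = 116.125 mm
Correction = (N/12)(d/30) = (10.7/12)(30/30) = 0.8917
PET = 116.125 × 0.8917 = 103.549 mm/month

104 mm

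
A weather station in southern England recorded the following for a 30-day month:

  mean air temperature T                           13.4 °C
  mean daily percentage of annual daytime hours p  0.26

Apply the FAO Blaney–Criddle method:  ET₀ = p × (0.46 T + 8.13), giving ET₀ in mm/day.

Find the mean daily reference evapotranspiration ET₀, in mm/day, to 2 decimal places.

ET₀ = 0.26 × (0.46 × 13.4 + 8.13) = 0.26 × 14.294 = 3.7164 mm/d

3.72 mm/day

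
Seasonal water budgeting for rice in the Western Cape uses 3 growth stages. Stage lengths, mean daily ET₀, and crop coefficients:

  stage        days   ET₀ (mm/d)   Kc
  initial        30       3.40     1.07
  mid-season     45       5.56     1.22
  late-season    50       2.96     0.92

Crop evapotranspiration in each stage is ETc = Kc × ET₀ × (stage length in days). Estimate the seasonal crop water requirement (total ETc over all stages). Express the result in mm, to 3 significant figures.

initial: 1.07 × 3.40 × 30 = 109.14 mm
mid-season: 1.22 × 5.56 × 45 = 305.24 mm
late-season: 0.92 × 2.96 × 50 = 136.16 mm
Seasonal total = 550.54 mm

551 mm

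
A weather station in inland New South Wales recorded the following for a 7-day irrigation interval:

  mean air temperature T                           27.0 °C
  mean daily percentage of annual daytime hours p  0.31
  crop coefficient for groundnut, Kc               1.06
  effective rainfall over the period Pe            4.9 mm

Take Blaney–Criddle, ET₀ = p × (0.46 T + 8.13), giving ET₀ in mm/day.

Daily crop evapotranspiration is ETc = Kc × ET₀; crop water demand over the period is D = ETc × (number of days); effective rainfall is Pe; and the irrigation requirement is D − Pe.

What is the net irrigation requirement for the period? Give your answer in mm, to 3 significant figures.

ET₀ = 0.31 × (0.46 × 27.0 + 8.13) = 0.31 × 20.550 = 6.3705 mm/d
ETc = Kc × ET₀ = 1.06 × 6.3705 = 6.7527 mm/d
Crop demand D = ETc × 7 d = 6.7527 × 7 = 47.269 mm
D − Pe = 47.269 − 4.9 = 42.369 mm

42.4 mm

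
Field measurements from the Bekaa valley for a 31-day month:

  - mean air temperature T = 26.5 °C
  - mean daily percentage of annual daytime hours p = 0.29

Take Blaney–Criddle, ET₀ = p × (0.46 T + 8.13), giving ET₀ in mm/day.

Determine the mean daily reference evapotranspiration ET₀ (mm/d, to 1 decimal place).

ET₀ = 0.29 × (0.46 × 26.5 + 8.13) = 0.29 × 20.320 = 5.8928 mm/d

5.9 mm/d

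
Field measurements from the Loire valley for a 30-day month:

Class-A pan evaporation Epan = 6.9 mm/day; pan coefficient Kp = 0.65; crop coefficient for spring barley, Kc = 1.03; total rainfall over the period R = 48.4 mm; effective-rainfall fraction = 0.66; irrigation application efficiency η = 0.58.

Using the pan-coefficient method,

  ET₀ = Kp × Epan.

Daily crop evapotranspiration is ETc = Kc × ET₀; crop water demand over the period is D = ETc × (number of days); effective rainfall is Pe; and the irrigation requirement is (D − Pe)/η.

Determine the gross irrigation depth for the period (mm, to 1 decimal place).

ET₀ = 0.65 × 6.9 = 4.4850 mm/d
ETc = Kc × ET₀ = 1.03 × 4.4850 = 4.6196 mm/d
Crop demand D = ETc × 30 d = 4.6196 × 30 = 138.588 mm
Pe = 0.66 × 48.4 = 31.944 mm
D − Pe = 138.588 − 31.944 = 106.644 mm
Gross irrigation = 106.644 / 0.58 = 183.869 mm

183.9 mm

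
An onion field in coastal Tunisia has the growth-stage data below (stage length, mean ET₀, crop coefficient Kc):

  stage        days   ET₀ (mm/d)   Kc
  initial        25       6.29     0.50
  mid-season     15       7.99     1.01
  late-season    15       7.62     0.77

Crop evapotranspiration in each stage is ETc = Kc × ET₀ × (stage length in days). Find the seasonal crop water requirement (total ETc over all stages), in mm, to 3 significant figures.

initial: 0.50 × 6.29 × 25 = 78.63 mm
mid-season: 1.01 × 7.99 × 15 = 121.05 mm
late-season: 0.77 × 7.62 × 15 = 88.01 mm
Seasonal total = 287.69 mm

288 mm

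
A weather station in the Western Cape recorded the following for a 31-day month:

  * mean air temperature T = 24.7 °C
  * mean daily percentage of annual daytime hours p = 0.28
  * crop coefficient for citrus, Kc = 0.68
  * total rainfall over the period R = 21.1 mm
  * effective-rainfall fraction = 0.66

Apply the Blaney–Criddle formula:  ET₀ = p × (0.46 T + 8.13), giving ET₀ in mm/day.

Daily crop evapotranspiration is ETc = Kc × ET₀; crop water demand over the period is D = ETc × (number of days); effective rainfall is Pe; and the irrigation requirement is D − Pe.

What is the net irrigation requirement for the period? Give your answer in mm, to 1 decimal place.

101.1 mm

ET₀ = 0.28 × (0.46 × 24.7 + 8.13) = 0.28 × 19.492 = 5.4578 mm/d
ETc = Kc × ET₀ = 0.68 × 5.4578 = 3.7113 mm/d
Crop demand D = ETc × 31 d = 3.7113 × 31 = 115.050 mm
Pe = 0.66 × 21.1 = 13.926 mm
D − Pe = 115.050 − 13.926 = 101.124 mm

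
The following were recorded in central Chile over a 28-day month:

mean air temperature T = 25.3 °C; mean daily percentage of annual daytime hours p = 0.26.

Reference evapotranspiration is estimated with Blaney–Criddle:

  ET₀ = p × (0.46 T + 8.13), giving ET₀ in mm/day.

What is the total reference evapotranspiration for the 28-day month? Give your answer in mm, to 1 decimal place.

143.9 mm

ET₀ = 0.26 × (0.46 × 25.3 + 8.13) = 0.26 × 19.768 = 5.1397 mm/d
Monthly total = 5.1397 × 28 = 143.912 mm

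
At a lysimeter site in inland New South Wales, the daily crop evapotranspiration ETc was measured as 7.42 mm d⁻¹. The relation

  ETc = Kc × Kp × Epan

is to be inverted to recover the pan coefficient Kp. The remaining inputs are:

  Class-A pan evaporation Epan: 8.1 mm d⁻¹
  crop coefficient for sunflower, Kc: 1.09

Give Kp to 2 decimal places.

0.84

ETc = Kc × Kp × Epan  ⇒  Kp = ETc / (Kc × Epan)
Kp = 7.42 / (1.09 × 8.1) = 7.42 / 8.829 = 0.8404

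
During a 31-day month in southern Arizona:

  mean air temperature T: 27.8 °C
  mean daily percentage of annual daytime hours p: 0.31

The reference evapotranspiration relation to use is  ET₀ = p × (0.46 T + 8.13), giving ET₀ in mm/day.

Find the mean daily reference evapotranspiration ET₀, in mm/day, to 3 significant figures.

6.48 mm/day

ET₀ = 0.31 × (0.46 × 27.8 + 8.13) = 0.31 × 20.918 = 6.4846 mm/d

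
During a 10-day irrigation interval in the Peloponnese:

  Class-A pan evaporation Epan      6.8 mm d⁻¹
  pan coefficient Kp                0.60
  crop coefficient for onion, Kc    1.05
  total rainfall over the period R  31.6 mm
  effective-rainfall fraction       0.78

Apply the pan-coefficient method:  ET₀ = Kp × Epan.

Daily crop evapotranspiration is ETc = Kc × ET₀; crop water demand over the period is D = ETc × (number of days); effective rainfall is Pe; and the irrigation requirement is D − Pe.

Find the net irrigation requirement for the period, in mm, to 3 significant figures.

ET₀ = 0.60 × 6.8 = 4.0800 mm/d
ETc = Kc × ET₀ = 1.05 × 4.0800 = 4.2840 mm/d
Crop demand D = ETc × 10 d = 4.2840 × 10 = 42.840 mm
Pe = 0.78 × 31.6 = 24.648 mm
D − Pe = 42.840 − 24.648 = 18.192 mm

18.2 mm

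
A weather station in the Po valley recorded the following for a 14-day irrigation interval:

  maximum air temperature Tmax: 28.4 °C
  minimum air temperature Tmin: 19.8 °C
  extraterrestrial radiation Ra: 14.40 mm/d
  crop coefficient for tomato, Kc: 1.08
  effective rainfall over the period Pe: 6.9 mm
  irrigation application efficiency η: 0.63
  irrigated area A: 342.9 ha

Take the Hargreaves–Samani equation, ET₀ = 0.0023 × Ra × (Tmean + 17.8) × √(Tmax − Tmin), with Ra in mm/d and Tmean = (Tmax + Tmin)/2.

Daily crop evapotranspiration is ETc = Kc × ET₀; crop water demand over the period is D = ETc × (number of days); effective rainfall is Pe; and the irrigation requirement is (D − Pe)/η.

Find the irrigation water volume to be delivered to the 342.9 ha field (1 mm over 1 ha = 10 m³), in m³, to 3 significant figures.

297000 m³

Tmean = (28.4 + 19.8)/2 = 24.10 °C
ET₀ = 0.0023 × 14.40 × (24.10 + 17.8) × √8.6 = 0.0023 × 14.40 × 41.90 × 2.9326 = 4.0697 mm/d
ETc = Kc × ET₀ = 1.08 × 4.0697 = 4.3953 mm/d
Crop demand D = ETc × 14 d = 4.3953 × 14 = 61.534 mm
D − Pe = 61.534 − 6.9 = 54.634 mm
Gross irrigation = 54.634 / 0.63 = 86.721 mm
Volume = 86.721 mm × 342.9 ha × 10 = 297366.3 m³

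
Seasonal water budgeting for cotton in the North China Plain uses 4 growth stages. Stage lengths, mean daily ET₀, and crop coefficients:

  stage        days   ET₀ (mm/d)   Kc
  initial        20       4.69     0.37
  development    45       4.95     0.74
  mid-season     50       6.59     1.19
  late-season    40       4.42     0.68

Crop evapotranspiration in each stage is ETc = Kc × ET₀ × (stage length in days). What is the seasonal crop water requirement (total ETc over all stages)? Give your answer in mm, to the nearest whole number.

712 mm

initial: 0.37 × 4.69 × 20 = 34.71 mm
development: 0.74 × 4.95 × 45 = 164.84 mm
mid-season: 1.19 × 6.59 × 50 = 392.11 mm
late-season: 0.68 × 4.42 × 40 = 120.22 mm
Seasonal total = 711.88 mm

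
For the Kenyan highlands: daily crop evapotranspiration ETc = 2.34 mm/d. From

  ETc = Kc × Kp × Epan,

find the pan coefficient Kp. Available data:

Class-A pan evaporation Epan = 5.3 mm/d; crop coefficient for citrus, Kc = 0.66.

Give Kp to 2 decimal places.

ETc = Kc × Kp × Epan  ⇒  Kp = ETc / (Kc × Epan)
Kp = 2.34 / (0.66 × 5.3) = 2.34 / 3.498 = 0.6690

0.67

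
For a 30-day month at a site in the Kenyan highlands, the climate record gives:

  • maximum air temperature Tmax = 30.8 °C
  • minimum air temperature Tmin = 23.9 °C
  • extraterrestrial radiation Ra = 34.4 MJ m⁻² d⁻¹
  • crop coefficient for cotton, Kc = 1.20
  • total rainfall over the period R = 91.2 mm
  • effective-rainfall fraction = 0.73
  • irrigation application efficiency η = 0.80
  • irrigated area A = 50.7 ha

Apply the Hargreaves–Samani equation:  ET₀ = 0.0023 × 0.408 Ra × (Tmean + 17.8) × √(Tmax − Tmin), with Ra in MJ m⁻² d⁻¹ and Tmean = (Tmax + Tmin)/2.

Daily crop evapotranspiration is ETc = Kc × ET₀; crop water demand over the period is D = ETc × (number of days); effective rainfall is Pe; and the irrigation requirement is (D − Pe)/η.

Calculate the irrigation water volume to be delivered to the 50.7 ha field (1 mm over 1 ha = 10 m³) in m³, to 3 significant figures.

45200 m³

Tmean = (30.8 + 23.9)/2 = 27.35 °C
0.408 Ra = 0.408 × 34.4 = 14.0352 mm/d equivalent
ET₀ = 0.0023 × 14.0352 × (27.35 + 17.8) × √6.9 = 0.0023 × 14.0352 × 45.15 × 2.6268 = 3.8285 mm/d
ETc = Kc × ET₀ = 1.20 × 3.8285 = 4.5942 mm/d
Crop demand D = ETc × 30 d = 4.5942 × 30 = 137.826 mm
Pe = 0.73 × 91.2 = 66.576 mm
D − Pe = 137.826 − 66.576 = 71.250 mm
Gross irrigation = 71.250 / 0.80 = 89.063 mm
Volume = 89.063 mm × 50.7 ha × 10 = 45154.9 m³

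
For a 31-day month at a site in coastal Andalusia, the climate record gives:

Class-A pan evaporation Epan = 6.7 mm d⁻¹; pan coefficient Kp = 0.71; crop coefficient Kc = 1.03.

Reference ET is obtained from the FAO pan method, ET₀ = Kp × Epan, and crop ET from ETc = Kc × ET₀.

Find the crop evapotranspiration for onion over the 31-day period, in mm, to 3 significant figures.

ET₀ = 0.71 × 6.7 = 4.7570 mm/d
ETc = Kc × ET₀ = 1.03 × 4.7570 = 4.8997 mm/d
Over 31 days: 4.8997 × 31 = 151.891 mm

152 mm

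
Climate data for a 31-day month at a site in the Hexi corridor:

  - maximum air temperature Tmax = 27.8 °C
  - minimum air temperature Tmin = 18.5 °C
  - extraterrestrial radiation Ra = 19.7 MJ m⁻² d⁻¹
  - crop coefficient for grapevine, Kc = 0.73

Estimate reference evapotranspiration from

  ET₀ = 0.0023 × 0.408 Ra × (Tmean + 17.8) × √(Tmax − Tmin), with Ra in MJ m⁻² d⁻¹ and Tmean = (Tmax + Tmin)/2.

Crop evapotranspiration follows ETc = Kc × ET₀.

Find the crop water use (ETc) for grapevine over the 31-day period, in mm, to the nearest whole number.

52 mm

Tmean = (27.8 + 18.5)/2 = 23.15 °C
0.408 Ra = 0.408 × 19.7 = 8.0376 mm/d equivalent
ET₀ = 0.0023 × 8.0376 × (23.15 + 17.8) × √9.3 = 0.0023 × 8.0376 × 40.95 × 3.0496 = 2.3086 mm/d
ETc = Kc × ET₀ = 0.73 × 2.3086 = 1.6853 mm/d
Over 31 days: 1.6853 × 31 = 52.244 mm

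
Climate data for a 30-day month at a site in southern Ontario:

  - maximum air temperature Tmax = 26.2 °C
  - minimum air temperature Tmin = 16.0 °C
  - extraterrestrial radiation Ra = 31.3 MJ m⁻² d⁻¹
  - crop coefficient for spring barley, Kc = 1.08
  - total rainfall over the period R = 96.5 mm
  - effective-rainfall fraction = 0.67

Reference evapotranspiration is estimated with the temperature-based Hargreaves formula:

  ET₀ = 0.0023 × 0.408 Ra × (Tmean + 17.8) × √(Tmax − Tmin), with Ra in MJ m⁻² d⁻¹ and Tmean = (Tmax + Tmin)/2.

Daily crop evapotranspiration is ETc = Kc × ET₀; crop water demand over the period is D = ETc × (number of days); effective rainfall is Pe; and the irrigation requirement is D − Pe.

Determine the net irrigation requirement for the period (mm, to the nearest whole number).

Tmean = (26.2 + 16.0)/2 = 21.10 °C
0.408 Ra = 0.408 × 31.3 = 12.7704 mm/d equivalent
ET₀ = 0.0023 × 12.7704 × (21.10 + 17.8) × √10.2 = 0.0023 × 12.7704 × 38.90 × 3.1937 = 3.6490 mm/d
ETc = Kc × ET₀ = 1.08 × 3.6490 = 3.9409 mm/d
Crop demand D = ETc × 30 d = 3.9409 × 30 = 118.227 mm
Pe = 0.67 × 96.5 = 64.655 mm
D − Pe = 118.227 − 64.655 = 53.572 mm

54 mm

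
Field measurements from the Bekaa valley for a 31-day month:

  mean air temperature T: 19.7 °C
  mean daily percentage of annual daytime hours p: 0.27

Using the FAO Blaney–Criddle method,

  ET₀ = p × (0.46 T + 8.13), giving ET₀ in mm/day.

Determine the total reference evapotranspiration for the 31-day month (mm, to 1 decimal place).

ET₀ = 0.27 × (0.46 × 19.7 + 8.13) = 0.27 × 17.192 = 4.6418 mm/d
Monthly total = 4.6418 × 31 = 143.896 mm

143.9 mm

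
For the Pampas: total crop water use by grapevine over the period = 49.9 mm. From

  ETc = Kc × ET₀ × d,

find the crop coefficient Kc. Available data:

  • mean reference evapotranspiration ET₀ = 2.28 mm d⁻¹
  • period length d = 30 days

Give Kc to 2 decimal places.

0.73

ETc = Kc × ET₀ × d  ⇒  Kc = ETc / (ET₀ × d)
Kc = 49.9 / (2.28 × 30) = 49.9 / 68.40 = 0.7295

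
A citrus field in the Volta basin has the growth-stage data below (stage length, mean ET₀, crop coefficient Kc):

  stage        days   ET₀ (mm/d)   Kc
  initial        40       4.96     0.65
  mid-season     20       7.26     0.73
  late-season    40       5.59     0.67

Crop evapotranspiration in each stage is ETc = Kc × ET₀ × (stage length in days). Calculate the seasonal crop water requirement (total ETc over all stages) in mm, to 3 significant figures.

385 mm

initial: 0.65 × 4.96 × 40 = 128.96 mm
mid-season: 0.73 × 7.26 × 20 = 106.00 mm
late-season: 0.67 × 5.59 × 40 = 149.81 mm
Seasonal total = 384.77 mm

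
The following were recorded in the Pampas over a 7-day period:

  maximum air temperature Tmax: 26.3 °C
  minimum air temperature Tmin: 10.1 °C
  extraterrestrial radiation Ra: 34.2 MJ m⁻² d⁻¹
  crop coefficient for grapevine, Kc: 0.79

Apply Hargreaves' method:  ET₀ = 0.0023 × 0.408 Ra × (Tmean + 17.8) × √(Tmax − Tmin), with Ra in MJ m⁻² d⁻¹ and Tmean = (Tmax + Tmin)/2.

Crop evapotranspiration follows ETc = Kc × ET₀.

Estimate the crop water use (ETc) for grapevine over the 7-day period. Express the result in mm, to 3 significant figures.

25.7 mm

Tmean = (26.3 + 10.1)/2 = 18.20 °C
0.408 Ra = 0.408 × 34.2 = 13.9536 mm/d equivalent
ET₀ = 0.0023 × 13.9536 × (18.20 + 17.8) × √16.2 = 0.0023 × 13.9536 × 36.00 × 4.0249 = 4.6502 mm/d
ETc = Kc × ET₀ = 0.79 × 4.6502 = 3.6737 mm/d
Over 7 days: 3.6737 × 7 = 25.716 mm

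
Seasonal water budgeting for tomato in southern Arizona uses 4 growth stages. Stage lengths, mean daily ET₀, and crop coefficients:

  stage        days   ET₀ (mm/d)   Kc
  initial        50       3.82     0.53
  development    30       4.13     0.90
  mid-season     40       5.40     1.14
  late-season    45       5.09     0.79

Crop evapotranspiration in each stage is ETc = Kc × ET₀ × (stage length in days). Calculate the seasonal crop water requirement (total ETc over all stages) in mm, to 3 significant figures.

640 mm

initial: 0.53 × 3.82 × 50 = 101.23 mm
development: 0.90 × 4.13 × 30 = 111.51 mm
mid-season: 1.14 × 5.40 × 40 = 246.24 mm
late-season: 0.79 × 5.09 × 45 = 180.95 mm
Seasonal total = 639.93 mm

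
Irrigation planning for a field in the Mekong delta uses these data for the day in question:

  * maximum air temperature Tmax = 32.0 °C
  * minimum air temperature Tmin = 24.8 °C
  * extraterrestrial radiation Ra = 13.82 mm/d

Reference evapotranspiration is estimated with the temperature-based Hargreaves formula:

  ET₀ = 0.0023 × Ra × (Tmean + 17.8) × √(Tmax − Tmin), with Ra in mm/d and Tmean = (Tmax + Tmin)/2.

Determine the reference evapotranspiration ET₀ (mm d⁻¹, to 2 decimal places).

Tmean = (32.0 + 24.8)/2 = 28.40 °C
ET₀ = 0.0023 × 13.82 × (28.40 + 17.8) × √7.2 = 0.0023 × 13.82 × 46.20 × 2.6833 = 3.9405 mm/d

3.94 mm d⁻¹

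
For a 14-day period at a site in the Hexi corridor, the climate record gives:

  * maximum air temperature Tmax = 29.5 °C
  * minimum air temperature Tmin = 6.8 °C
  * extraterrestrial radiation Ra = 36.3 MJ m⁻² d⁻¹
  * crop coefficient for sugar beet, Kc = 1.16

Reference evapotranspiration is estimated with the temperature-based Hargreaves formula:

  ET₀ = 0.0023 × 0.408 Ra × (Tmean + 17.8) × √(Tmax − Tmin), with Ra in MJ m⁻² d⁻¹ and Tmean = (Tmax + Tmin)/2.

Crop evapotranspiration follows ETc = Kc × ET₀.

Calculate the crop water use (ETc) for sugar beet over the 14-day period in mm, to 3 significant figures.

94.8 mm

Tmean = (29.5 + 6.8)/2 = 18.15 °C
0.408 Ra = 0.408 × 36.3 = 14.8104 mm/d equivalent
ET₀ = 0.0023 × 14.8104 × (18.15 + 17.8) × √22.7 = 0.0023 × 14.8104 × 35.95 × 4.7645 = 5.8346 mm/d
ETc = Kc × ET₀ = 1.16 × 5.8346 = 6.7681 mm/d
Over 14 days: 6.7681 × 14 = 94.753 mm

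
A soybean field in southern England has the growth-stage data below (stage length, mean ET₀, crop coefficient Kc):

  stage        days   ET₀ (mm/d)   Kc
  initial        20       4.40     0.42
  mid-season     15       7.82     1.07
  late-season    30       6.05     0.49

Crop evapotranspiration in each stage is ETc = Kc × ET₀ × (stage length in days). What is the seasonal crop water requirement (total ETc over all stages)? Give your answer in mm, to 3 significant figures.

251 mm

initial: 0.42 × 4.40 × 20 = 36.96 mm
mid-season: 1.07 × 7.82 × 15 = 125.51 mm
late-season: 0.49 × 6.05 × 30 = 88.94 mm
Seasonal total = 251.41 mm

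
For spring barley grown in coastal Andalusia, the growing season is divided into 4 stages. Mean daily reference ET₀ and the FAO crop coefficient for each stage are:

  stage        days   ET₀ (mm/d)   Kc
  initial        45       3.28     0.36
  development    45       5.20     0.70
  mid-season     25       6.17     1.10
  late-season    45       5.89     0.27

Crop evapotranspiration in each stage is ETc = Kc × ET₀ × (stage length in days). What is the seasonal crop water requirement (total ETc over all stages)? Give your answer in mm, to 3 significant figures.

initial: 0.36 × 3.28 × 45 = 53.14 mm
development: 0.70 × 5.20 × 45 = 163.80 mm
mid-season: 1.10 × 6.17 × 25 = 169.68 mm
late-season: 0.27 × 5.89 × 45 = 71.56 mm
Seasonal total = 458.18 mm

458 mm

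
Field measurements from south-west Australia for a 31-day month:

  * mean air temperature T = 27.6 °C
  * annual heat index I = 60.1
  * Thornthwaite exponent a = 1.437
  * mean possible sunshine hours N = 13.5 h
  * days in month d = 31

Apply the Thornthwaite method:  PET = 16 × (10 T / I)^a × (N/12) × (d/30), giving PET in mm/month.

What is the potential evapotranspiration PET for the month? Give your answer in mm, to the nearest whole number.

10T/I = 10 × 27.6 / 60.1 = 4.5923
(10T/I)^a = 4.5923^1.437 = 8.9400
Uncorrected PET = 16 × 8.9400 = 143.040 mm
Correction = (N/12)(d/30) = (13.5/12)(31/30) = 1.1625
PET = 143.040 × 1.1625 = 166.284 mm/month

166 mm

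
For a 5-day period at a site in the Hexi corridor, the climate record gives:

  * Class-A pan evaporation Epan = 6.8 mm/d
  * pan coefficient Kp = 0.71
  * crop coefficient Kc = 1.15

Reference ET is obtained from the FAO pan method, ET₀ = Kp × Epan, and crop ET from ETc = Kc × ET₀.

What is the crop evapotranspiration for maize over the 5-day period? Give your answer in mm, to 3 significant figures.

ET₀ = 0.71 × 6.8 = 4.8280 mm/d
ETc = Kc × ET₀ = 1.15 × 4.8280 = 5.5522 mm/d
Over 5 days: 5.5522 × 5 = 27.761 mm

27.8 mm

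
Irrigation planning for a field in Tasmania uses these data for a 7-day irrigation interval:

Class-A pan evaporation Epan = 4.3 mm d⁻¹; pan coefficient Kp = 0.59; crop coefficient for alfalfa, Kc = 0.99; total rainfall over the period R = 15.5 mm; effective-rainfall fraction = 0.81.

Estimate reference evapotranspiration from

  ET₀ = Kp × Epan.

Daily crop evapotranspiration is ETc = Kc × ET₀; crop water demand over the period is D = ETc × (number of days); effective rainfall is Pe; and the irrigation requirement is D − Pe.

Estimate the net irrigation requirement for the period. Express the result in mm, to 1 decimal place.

ET₀ = 0.59 × 4.3 = 2.5370 mm/d
ETc = Kc × ET₀ = 0.99 × 2.5370 = 2.5116 mm/d
Crop demand D = ETc × 7 d = 2.5116 × 7 = 17.581 mm
Pe = 0.81 × 15.5 = 12.555 mm
D − Pe = 17.581 − 12.555 = 5.026 mm

5.0 mm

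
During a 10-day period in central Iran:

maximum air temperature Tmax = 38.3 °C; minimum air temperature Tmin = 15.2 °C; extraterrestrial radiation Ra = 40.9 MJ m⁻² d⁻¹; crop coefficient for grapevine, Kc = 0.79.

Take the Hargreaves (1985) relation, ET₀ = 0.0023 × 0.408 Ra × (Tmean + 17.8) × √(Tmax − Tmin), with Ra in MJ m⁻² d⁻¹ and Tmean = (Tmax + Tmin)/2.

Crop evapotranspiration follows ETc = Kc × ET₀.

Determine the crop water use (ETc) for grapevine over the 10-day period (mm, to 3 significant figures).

Tmean = (38.3 + 15.2)/2 = 26.75 °C
0.408 Ra = 0.408 × 40.9 = 16.6872 mm/d equivalent
ET₀ = 0.0023 × 16.6872 × (26.75 + 17.8) × √23.1 = 0.0023 × 16.6872 × 44.55 × 4.8062 = 8.2179 mm/d
ETc = Kc × ET₀ = 0.79 × 8.2179 = 6.4921 mm/d
Over 10 days: 6.4921 × 10 = 64.921 mm

64.9 mm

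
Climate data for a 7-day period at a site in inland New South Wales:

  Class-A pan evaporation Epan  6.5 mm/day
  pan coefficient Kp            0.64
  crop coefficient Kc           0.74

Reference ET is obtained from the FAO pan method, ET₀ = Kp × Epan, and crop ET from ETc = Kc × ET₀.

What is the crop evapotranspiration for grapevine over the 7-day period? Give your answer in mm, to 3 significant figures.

ET₀ = 0.64 × 6.5 = 4.1600 mm/d
ETc = Kc × ET₀ = 0.74 × 4.1600 = 3.0784 mm/d
Over 7 days: 3.0784 × 7 = 21.549 mm

21.5 mm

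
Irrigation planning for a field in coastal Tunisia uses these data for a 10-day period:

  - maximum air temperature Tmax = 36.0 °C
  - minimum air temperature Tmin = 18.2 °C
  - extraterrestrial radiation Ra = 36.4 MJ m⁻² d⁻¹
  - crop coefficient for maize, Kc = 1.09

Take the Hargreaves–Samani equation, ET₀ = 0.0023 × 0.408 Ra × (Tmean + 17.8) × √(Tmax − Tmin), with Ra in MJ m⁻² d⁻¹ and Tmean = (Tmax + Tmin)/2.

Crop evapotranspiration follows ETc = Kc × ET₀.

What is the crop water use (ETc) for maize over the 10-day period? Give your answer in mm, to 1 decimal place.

Tmean = (36.0 + 18.2)/2 = 27.10 °C
0.408 Ra = 0.408 × 36.4 = 14.8512 mm/d equivalent
ET₀ = 0.0023 × 14.8512 × (27.10 + 17.8) × √17.8 = 0.0023 × 14.8512 × 44.90 × 4.2190 = 6.4706 mm/d
ETc = Kc × ET₀ = 1.09 × 6.4706 = 7.0530 mm/d
Over 10 days: 7.0530 × 10 = 70.530 mm

70.5 mm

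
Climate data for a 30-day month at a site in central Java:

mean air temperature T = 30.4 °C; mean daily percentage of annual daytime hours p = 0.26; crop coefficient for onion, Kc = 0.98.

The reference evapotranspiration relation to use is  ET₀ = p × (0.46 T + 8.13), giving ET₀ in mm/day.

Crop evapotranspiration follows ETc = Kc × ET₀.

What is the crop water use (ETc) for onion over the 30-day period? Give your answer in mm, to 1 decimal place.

169.0 mm

ET₀ = 0.26 × (0.46 × 30.4 + 8.13) = 0.26 × 22.114 = 5.7496 mm/d
ETc = Kc × ET₀ = 0.98 × 5.7496 = 5.6346 mm/d
Over 30 days: 5.6346 × 30 = 169.038 mm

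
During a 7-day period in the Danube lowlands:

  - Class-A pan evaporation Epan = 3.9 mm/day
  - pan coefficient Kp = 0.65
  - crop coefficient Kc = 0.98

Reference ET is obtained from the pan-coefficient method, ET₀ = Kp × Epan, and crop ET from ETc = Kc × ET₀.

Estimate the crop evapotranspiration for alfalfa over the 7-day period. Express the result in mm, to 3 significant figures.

ET₀ = 0.65 × 3.9 = 2.5350 mm/d
ETc = Kc × ET₀ = 0.98 × 2.5350 = 2.4843 mm/d
Over 7 days: 2.4843 × 7 = 17.390 mm

17.4 mm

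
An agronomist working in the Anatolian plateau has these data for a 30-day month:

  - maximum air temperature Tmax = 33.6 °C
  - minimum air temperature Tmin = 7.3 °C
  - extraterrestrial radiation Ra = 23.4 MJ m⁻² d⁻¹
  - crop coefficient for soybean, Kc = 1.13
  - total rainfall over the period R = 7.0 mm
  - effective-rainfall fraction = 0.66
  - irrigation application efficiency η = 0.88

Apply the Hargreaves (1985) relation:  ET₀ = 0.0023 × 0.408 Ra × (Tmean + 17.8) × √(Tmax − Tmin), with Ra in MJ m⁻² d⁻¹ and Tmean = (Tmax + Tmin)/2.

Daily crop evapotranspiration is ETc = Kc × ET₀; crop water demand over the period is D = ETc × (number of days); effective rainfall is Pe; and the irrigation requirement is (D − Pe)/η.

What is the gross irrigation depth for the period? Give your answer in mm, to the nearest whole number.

Tmean = (33.6 + 7.3)/2 = 20.45 °C
0.408 Ra = 0.408 × 23.4 = 9.5472 mm/d equivalent
ET₀ = 0.0023 × 9.5472 × (20.45 + 17.8) × √26.3 = 0.0023 × 9.5472 × 38.25 × 5.1284 = 4.3074 mm/d
ETc = Kc × ET₀ = 1.13 × 4.3074 = 4.8674 mm/d
Crop demand D = ETc × 30 d = 4.8674 × 30 = 146.022 mm
Pe = 0.66 × 7.0 = 4.620 mm
D − Pe = 146.022 − 4.620 = 141.402 mm
Gross irrigation = 141.402 / 0.88 = 160.684 mm

161 mm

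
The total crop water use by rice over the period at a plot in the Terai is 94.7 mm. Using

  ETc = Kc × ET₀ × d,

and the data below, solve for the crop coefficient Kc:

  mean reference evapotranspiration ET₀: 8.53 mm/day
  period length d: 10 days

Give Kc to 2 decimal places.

ETc = Kc × ET₀ × d  ⇒  Kc = ETc / (ET₀ × d)
Kc = 94.7 / (8.53 × 10) = 94.7 / 85.30 = 1.1102

1.11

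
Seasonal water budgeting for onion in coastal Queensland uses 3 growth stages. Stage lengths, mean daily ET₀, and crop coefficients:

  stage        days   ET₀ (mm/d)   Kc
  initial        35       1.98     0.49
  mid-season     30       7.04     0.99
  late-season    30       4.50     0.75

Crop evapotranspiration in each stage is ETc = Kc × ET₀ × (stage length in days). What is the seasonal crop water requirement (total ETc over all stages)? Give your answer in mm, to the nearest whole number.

344 mm

initial: 0.49 × 1.98 × 35 = 33.96 mm
mid-season: 0.99 × 7.04 × 30 = 209.09 mm
late-season: 0.75 × 4.50 × 30 = 101.25 mm
Seasonal total = 344.30 mm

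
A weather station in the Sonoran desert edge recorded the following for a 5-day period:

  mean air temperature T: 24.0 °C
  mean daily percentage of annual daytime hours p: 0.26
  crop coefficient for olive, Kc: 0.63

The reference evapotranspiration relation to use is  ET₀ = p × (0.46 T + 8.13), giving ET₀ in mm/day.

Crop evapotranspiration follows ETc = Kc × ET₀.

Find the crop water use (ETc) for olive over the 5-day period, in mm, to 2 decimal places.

15.70 mm

ET₀ = 0.26 × (0.46 × 24.0 + 8.13) = 0.26 × 19.170 = 4.9842 mm/d
ETc = Kc × ET₀ = 0.63 × 4.9842 = 3.1400 mm/d
Over 5 days: 3.1400 × 5 = 15.700 mm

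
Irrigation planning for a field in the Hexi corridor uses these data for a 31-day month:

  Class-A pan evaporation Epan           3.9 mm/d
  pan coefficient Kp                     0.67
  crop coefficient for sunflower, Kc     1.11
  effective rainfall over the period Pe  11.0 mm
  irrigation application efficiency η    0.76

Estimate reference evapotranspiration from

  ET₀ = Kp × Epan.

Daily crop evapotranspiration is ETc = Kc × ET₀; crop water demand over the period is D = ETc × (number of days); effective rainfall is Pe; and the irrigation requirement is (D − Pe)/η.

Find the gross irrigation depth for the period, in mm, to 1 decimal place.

103.8 mm

ET₀ = 0.67 × 3.9 = 2.6130 mm/d
ETc = Kc × ET₀ = 1.11 × 2.6130 = 2.9004 mm/d
Crop demand D = ETc × 31 d = 2.9004 × 31 = 89.912 mm
D − Pe = 89.912 − 11.0 = 78.912 mm
Gross irrigation = 78.912 / 0.76 = 103.832 mm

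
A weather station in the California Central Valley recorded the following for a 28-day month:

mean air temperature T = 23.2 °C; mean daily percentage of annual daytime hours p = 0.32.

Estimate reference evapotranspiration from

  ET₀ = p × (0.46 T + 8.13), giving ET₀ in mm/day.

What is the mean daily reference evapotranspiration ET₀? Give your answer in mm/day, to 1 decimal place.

6.0 mm/day

ET₀ = 0.32 × (0.46 × 23.2 + 8.13) = 0.32 × 18.802 = 6.0166 mm/d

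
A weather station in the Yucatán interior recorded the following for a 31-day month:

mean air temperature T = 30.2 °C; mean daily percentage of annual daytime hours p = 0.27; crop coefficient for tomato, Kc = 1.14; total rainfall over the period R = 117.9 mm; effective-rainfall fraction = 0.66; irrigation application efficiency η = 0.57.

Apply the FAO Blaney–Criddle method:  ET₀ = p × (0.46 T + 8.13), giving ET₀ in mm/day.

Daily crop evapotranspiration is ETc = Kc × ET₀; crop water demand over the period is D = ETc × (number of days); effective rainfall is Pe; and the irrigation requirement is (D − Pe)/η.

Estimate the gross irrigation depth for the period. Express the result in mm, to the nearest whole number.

ET₀ = 0.27 × (0.46 × 30.2 + 8.13) = 0.27 × 22.022 = 5.9459 mm/d
ETc = Kc × ET₀ = 1.14 × 5.9459 = 6.7783 mm/d
Crop demand D = ETc × 31 d = 6.7783 × 31 = 210.127 mm
Pe = 0.66 × 117.9 = 77.814 mm
D − Pe = 210.127 − 77.814 = 132.313 mm
Gross irrigation = 132.313 / 0.57 = 232.128 mm

232 mm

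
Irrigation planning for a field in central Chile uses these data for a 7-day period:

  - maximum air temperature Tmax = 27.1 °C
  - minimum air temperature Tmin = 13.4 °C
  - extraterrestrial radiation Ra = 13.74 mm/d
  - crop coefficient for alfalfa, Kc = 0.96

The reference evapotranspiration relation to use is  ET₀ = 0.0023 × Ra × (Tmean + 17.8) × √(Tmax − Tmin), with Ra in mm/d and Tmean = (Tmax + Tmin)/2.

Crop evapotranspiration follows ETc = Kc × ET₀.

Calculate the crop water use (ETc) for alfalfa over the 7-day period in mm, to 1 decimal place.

29.9 mm

Tmean = (27.1 + 13.4)/2 = 20.25 °C
ET₀ = 0.0023 × 13.74 × (20.25 + 17.8) × √13.7 = 0.0023 × 13.74 × 38.05 × 3.7014 = 4.4508 mm/d
ETc = Kc × ET₀ = 0.96 × 4.4508 = 4.2728 mm/d
Over 7 days: 4.2728 × 7 = 29.910 mm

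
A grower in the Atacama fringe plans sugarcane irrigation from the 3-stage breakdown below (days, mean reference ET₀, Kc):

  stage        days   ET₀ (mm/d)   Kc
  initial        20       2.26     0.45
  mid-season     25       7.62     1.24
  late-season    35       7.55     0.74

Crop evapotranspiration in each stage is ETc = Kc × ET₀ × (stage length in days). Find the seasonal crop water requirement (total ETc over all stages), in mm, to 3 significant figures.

initial: 0.45 × 2.26 × 20 = 20.34 mm
mid-season: 1.24 × 7.62 × 25 = 236.22 mm
late-season: 0.74 × 7.55 × 35 = 195.55 mm
Seasonal total = 452.11 mm

452 mm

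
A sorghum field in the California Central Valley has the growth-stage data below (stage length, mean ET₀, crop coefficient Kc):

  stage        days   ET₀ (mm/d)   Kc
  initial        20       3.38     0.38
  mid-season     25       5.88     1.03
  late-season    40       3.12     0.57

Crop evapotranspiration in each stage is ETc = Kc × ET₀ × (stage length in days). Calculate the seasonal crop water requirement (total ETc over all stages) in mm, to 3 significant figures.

248 mm

initial: 0.38 × 3.38 × 20 = 25.69 mm
mid-season: 1.03 × 5.88 × 25 = 151.41 mm
late-season: 0.57 × 3.12 × 40 = 71.14 mm
Seasonal total = 248.24 mm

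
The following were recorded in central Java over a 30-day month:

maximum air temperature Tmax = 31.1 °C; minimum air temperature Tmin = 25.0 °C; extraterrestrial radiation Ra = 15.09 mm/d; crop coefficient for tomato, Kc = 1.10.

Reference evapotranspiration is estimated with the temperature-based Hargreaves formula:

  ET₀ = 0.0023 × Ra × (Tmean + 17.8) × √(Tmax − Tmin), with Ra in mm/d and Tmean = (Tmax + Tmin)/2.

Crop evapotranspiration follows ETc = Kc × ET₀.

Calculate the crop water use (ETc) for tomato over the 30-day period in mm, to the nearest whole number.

Tmean = (31.1 + 25.0)/2 = 28.05 °C
ET₀ = 0.0023 × 15.09 × (28.05 + 17.8) × √6.1 = 0.0023 × 15.09 × 45.85 × 2.4698 = 3.9302 mm/d
ETc = Kc × ET₀ = 1.10 × 3.9302 = 4.3232 mm/d
Over 30 days: 4.3232 × 30 = 129.696 mm

130 mm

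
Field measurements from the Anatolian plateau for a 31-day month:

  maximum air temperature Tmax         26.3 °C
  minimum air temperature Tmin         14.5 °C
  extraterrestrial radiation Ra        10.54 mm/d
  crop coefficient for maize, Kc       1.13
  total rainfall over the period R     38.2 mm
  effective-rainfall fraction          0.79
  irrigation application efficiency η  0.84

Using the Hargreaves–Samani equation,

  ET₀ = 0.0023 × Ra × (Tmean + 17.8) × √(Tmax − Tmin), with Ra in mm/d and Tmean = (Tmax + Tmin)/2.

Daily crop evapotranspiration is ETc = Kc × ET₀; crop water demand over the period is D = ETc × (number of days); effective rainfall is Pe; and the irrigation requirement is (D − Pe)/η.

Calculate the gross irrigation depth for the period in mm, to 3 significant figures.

Tmean = (26.3 + 14.5)/2 = 20.40 °C
ET₀ = 0.0023 × 10.54 × (20.40 + 17.8) × √11.8 = 0.0023 × 10.54 × 38.20 × 3.4351 = 3.1811 mm/d
ETc = Kc × ET₀ = 1.13 × 3.1811 = 3.5946 mm/d
Crop demand D = ETc × 31 d = 3.5946 × 31 = 111.433 mm
Pe = 0.79 × 38.2 = 30.178 mm
D − Pe = 111.433 − 30.178 = 81.255 mm
Gross irrigation = 81.255 / 0.84 = 96.732 mm

96.7 mm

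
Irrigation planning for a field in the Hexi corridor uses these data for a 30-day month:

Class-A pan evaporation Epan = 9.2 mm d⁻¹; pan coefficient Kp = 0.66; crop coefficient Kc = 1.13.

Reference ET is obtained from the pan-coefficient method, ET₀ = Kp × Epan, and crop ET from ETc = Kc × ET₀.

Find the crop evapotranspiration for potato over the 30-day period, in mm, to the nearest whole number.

206 mm

ET₀ = 0.66 × 9.2 = 6.0720 mm/d
ETc = Kc × ET₀ = 1.13 × 6.0720 = 6.8614 mm/d
Over 30 days: 6.8614 × 30 = 205.842 mm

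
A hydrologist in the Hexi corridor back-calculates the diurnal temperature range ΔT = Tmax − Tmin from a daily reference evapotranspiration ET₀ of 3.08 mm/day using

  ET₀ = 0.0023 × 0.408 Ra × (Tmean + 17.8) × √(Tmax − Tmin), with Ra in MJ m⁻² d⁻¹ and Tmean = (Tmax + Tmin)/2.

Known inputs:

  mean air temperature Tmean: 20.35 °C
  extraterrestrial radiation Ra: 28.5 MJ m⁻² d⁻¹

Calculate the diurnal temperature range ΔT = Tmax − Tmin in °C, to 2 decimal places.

9.11 °C

√ΔT = ET₀ / [0.0023 × 0.408 × Ra × (Tmean+17.8)] = 3.08 / (0.0023 × 11.6280 × 38.15) = 3.0187
ΔT = 3.0187² = 9.113 °C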